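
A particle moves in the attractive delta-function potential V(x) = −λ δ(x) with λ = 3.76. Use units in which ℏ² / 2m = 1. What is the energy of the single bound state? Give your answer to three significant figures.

For x ≠ 0 the bound state is ψ ∝ e^{−κ|x|}; integrating the TISE across the delta gives the cusp condition 2κ = 2mλ/ℏ², so κ = 1.880.
Then E = −ℏ²κ²/(2m) = −mλ²/(2ℏ²) = -3.534.

E = -3.53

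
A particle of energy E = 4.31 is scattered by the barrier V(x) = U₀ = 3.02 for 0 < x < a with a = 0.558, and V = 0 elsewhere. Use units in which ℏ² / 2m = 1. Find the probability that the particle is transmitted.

Above the barrier the interior wavenumber is k₂ = √(2m(E − U₀))/ℏ = 1.136, giving phase k₂a = 0.6338.
T = [1 + U₀² sin²(k₂a) / (4E(E − U₀))]⁻¹ = 1/1.144 = 0.874.

T = 0.874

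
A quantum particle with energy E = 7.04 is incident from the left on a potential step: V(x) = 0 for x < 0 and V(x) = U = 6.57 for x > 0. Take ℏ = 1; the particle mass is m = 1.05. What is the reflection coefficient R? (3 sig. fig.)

R = 0.347

On each side the TISE gives plane waves with k = √(2m(E − V))/ℏ: k₁ = √(2·1.05·7.04) = 3.845, k₂ = √(2·1.05·0.47) = 0.9935.
Continuity of ψ and ψ′ at the step yields the reflection amplitude r = (k₁ − k₂)/(k₁ + k₂) = 0.5893; thus R = |r|² = 0.3473, T = 0.6527.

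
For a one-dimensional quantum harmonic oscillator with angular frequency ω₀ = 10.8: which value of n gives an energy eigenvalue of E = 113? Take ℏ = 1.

Invert E_n = (n + ½)ℏω₀: n = E/ℏω₀ − ½ = 9.963, so n = 10.

n = 10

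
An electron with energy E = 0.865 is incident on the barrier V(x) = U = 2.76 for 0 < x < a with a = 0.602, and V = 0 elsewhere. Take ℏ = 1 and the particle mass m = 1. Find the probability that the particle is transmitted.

T = 0.288

Since E < U the interior solution is evanescent with decay constant κ = √(2m(U − E))/ℏ = 1.947.
κa = 1.172, sinh(κa) = 1.459.
Matching ψ, ψ′ at both faces gives T = [1 + U² sinh²(κa) / (4E(U − E))]⁻¹ = 1/3.474 = 0.288.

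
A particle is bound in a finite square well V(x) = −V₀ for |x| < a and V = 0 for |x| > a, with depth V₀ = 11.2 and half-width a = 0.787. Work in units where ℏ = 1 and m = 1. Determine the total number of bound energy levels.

Define the well-strength parameter z₀ = (a/ℏ)√(2mV₀) = 0.787 × √(2·1·11.2) = 3.725.
The even/odd transcendental equations gain one root per π/2 in z₀, giving N = 1 + ⌊2z₀/π⌋ = 1 + ⌊2.371⌋ = 3.

N = 3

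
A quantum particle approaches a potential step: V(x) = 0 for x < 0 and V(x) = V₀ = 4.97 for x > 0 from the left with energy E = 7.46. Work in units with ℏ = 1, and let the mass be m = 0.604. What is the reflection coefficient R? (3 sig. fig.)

R = 0.0716

On each side the TISE gives plane waves with k = √(2m(E − V))/ℏ: k₁ = √(2·0.604·7.46) = 3.002, k₂ = √(2·0.604·2.49) = 1.734.
Continuity of ψ and ψ′ at the step yields the reflection amplitude r = (k₁ − k₂)/(k₁ + k₂) = 0.2676; thus R = |r|² = 0.07163, T = 0.9284.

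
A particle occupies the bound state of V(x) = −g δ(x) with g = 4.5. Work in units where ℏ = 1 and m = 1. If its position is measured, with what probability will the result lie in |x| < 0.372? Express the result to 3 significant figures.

The normalised bound state is ψ = √κ e^{−κ|x|} with κ = mg/ℏ² = 4.500.
P(|x| < d) = ∫_{−d}^{d} κ e^{−2κ|x|} dx = 1 − e^{−2κd} = 1 − e^{−3.348} = 0.9648.

P = 0.965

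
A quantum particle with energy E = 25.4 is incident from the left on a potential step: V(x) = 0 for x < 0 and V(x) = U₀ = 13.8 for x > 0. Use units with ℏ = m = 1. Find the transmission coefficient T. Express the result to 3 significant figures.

T = 0.963

On each side the TISE gives plane waves with k = √(2m(E − V))/ℏ: k₁ = √(2·1·25.4) = 7.127, k₂ = √(2·1·11.6) = 4.817.
Continuity of ψ and ψ′ at the step yields the reflection amplitude r = (k₁ − k₂)/(k₁ + k₂) = 0.1935; thus R = |r|² = 0.03743, T = 0.9626.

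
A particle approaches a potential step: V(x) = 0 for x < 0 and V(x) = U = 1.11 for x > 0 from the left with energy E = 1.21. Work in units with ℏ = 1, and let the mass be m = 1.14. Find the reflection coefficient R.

R = 0.306

On each side the TISE gives plane waves with k = √(2m(E − V))/ℏ: k₁ = √(2·1.14·1.21) = 1.661, k₂ = √(2·1.14·0.1) = 0.4775.
Matching ψ and ψ′ at x = 0 gives r = (k₁ − k₂)/(k₁ + k₂), so R = r² = 0.3063 and T = 1 − R = 0.6937.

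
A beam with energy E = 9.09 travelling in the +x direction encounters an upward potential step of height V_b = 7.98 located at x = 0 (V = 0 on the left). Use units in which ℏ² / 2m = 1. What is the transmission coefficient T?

T = 0.768

On each side the TISE gives plane waves with k = √(2m(E − V))/ℏ: k₁ = √(2·½·9.09) = 3.015, k₂ = √(2·½·1.11) = 1.054.
Continuity of ψ and ψ′ at the step yields the reflection amplitude r = (k₁ − k₂)/(k₁ + k₂) = 0.4821; thus R = |r|² = 0.2324, T = 0.7676.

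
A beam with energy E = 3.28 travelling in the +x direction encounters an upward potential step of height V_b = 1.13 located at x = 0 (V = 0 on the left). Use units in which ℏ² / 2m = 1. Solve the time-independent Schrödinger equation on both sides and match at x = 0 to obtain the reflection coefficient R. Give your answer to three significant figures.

On each side the TISE gives plane waves with k = √(2m(E − V))/ℏ: k₁ = √(2·½·3.28) = 1.811, k₂ = √(2·½·2.15) = 1.466.
Matching ψ and ψ′ at x = 0 gives r = (k₁ − k₂)/(k₁ + k₂), so R = r² = 0.01107 and T = 1 − R = 0.9889.

R = 0.0111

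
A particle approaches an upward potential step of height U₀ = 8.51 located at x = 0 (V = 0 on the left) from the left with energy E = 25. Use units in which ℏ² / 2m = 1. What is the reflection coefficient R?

On each side the TISE gives plane waves with k = √(2m(E − V))/ℏ: k₁ = √(2·½·25) = 5.000, k₂ = √(2·½·16.49) = 4.061.
Continuity of ψ and ψ′ at the step yields the reflection amplitude r = (k₁ − k₂)/(k₁ + k₂) = 0.1037; thus R = |r|² = 0.01074, T = 0.9893.

R = 0.0107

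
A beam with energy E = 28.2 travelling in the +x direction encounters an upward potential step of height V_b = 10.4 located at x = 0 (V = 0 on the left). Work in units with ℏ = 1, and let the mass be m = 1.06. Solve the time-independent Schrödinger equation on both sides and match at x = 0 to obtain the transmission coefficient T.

On each side the TISE gives plane waves with k = √(2m(E − V))/ℏ: k₁ = √(2·1.06·28.2) = 7.732, k₂ = √(2·1.06·17.8) = 6.143.
Matching ψ and ψ′ at x = 0 gives r = (k₁ − k₂)/(k₁ + k₂), so R = r² = 0.01312 and T = 1 − R = 0.9869.

T = 0.987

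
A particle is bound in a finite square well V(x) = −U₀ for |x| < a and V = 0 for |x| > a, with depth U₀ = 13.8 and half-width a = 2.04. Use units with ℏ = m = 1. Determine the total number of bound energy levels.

The dimensionless depth is z₀ = a√(2mU₀)/ℏ = 2.04 × √(27.60) = 10.72.
The even/odd transcendental equations gain one root per π/2 in z₀, giving N = 1 + ⌊2z₀/π⌋ = 1 + ⌊6.823⌋ = 7.

N = 7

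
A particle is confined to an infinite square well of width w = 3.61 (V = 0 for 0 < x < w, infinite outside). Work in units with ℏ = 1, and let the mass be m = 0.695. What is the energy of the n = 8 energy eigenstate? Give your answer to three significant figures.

The infinite-well eigenfunctions ψ_n = √(2/w) sin(nπx/w) vanish at both walls, giving E_n = n²π²ℏ²/(2mw²).
E_8 = 8² × π² / (2 × 0.695 × 3.61²) = 34.87.

E = 34.9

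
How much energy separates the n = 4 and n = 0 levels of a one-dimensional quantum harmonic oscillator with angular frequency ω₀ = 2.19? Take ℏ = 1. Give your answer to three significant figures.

E_n = ℏω₀(n + ½), so ΔE = (4 − 0) ℏω₀ = 4 × 2.19 = 8.760.

ΔE = 8.76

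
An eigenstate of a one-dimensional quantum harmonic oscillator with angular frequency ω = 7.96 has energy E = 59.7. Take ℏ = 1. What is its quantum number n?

n = 7

Invert E_n = (n + ½)ℏω: n = E/ℏω − ½ = 7.000, so n = 7.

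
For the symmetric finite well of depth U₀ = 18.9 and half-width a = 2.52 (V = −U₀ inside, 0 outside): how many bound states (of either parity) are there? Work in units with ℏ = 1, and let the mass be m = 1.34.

Define the well-strength parameter z₀ = (a/ℏ)√(2mU₀) = 2.52 × √(2·1.34·18.9) = 17.93.
The even/odd transcendental equations gain one root per π/2 in z₀, giving N = 1 + ⌊2z₀/π⌋ = 1 + ⌊11.42⌋ = 12.

N = 12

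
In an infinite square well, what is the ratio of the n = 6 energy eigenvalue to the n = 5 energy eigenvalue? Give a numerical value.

1.44

Since E_n ∝ n², the ratio is (6/5)² = 1.44.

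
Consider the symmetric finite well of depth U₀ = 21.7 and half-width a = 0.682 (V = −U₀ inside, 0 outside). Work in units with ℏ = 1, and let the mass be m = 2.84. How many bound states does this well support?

N = 5

The dimensionless depth is z₀ = a√(2mU₀)/ℏ = 0.682 × √(123.3) = 7.572.
A new bound state (alternating even/odd) appears each time z₀ passes a multiple of π/2, so N = ⌊2z₀/π⌋ + 1 = ⌊4.820⌋ + 1 = 5.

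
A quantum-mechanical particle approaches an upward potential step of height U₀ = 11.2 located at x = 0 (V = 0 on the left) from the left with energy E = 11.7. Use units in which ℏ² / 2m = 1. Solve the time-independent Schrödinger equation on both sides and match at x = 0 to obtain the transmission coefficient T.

On each side the TISE gives plane waves with k = √(2m(E − V))/ℏ: k₁ = √(2·½·11.7) = 3.421, k₂ = √(2·½·0.5) = 0.7071.
Continuity of ψ and ψ′ at the step yields the reflection amplitude r = (k₁ − k₂)/(k₁ + k₂) = 0.6574; thus R = |r|² = 0.4321, T = 0.5679.

T = 0.568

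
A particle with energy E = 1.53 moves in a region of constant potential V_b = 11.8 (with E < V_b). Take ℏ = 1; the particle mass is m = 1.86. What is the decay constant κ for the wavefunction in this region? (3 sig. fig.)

κ = 6.18

Since E < V_b the TISE in this region is ψ'' = κ²ψ with κ = √(2m(V_b − E))/ℏ.
κ = √(2 × 1.86 × 10.27) = 6.181.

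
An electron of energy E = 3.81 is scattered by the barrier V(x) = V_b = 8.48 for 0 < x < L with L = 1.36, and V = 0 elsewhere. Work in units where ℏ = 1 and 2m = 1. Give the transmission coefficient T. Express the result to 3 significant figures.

T = 0.0110

E < V_b: inside the barrier ψ ∝ e^{±κx} with κ = √(2m(V_b − E))/ℏ = 2.161.
κL = 2.939, sinh(κL) = 9.422.
Matching ψ, ψ′ at both faces gives T = [1 + V_b² sinh²(κL) / (4E(V_b − E))]⁻¹ = 1/90.69 = 0.0110.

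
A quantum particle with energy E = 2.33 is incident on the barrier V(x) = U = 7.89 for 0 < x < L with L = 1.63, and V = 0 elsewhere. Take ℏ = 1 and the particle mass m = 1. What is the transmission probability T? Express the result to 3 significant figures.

T = 0.0000633

E < U: inside the barrier ψ ∝ e^{±κx} with κ = √(2m(U − E))/ℏ = 3.335.
κL = 5.436, sinh(κL) = 114.7.
The exact tunnelling result is T⁻¹ = 1 + U² sinh²(κL) / [4E(U − E)] = 15810, so T = 0.0000633.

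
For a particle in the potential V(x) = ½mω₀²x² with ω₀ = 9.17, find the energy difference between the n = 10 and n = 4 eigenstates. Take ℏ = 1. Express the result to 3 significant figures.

E_n = ℏω₀(n + ½), so ΔE = (10 − 4) ℏω₀ = 6 × 9.17 = 55.02.

ΔE = 55.0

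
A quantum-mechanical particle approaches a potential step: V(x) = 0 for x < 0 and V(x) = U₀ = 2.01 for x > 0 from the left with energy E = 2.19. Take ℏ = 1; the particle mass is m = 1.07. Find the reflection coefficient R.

The wavenumbers are k₁ = √(2mE)/ℏ = 2.165 on the left and k₂ = √(2m(E − U₀))/ℏ = 0.6206 on the right.
Continuity of ψ and ψ′ at the step yields the reflection amplitude r = (k₁ − k₂)/(k₁ + k₂) = 0.5544; thus R = |r|² = 0.3073, T = 0.6927.

R = 0.307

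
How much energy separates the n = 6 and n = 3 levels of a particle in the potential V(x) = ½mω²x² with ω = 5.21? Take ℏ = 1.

ΔE = 15.6

E_n = ℏω(n + ½), so ΔE = (6 − 3) ℏω = 3 × 5.21 = 15.63.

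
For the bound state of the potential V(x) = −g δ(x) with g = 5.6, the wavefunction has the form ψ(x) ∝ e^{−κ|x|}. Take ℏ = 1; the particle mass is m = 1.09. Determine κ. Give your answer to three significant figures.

Integrating the TISE across x = 0 gives the cusp condition ψ'(0⁺) − ψ'(0⁻) = −(2mg/ℏ²)ψ(0).
With ψ ∝ e^{−κ|x|} this yields −2κ = −2mg/ℏ², so κ = mg/ℏ² = 6.104.

κ = 6.10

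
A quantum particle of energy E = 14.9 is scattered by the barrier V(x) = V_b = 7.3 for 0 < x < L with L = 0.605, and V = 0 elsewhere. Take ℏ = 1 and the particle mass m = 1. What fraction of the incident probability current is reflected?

E > V_b: inside the barrier k₂ = √(2m(E − V_b))/ℏ = 3.899, k₂L = 2.359.
Matching at both interfaces gives T⁻¹ = 1 + V_b² sin²(k₂L) / [4E(E − V_b)] = 1.059, hence T = 0.945.
R = 1 − T = 0.0553.

R = 0.0553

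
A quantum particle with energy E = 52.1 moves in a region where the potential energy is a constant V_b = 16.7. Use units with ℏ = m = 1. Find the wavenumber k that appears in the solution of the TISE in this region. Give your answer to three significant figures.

k = 8.41

With E > V_b the solution is oscillatory, ψ ∝ e^{±ikx} with k = √(2m(E − V_b))/ℏ.
k = √(2 × 1 × 35.4) = 8.414.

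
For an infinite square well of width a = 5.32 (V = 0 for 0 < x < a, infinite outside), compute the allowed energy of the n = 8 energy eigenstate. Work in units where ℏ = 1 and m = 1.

The infinite-well eigenfunctions ψ_n = √(2/a) sin(nπx/a) vanish at both walls, giving E_n = n²π²ℏ²/(2ma²).
E_8 = 8² × π² / (2 × 1 × 5.32²) = 11.16.

E = 11.2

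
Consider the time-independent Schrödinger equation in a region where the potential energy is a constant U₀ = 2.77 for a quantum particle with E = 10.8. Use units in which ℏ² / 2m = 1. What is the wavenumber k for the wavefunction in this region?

k = 2.83

With E > U₀ the solution is oscillatory, ψ ∝ e^{±ikx} with k = √(2m(E − U₀))/ℏ.
k = √(2 × 0.5 × 8.03) = 2.834.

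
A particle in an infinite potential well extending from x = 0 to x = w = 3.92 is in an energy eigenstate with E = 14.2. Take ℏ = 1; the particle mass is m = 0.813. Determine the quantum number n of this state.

From E_n = n²π²ℏ²/(2mw²) invert to n = √(2mw²E)/(πℏ).
n = (3.92/π) × √(2 × 0.813 × 14.2) = 5.996 → n = 6.

n = 6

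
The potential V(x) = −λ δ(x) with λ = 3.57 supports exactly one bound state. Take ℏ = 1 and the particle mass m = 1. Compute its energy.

For x ≠ 0 the bound state is ψ ∝ e^{−κ|x|}; integrating the TISE across the delta gives the cusp condition 2κ = 2mλ/ℏ², so κ = 3.570.
Then E = −ℏ²κ²/(2m) = −mλ²/(2ℏ²) = -6.372.

E = -6.37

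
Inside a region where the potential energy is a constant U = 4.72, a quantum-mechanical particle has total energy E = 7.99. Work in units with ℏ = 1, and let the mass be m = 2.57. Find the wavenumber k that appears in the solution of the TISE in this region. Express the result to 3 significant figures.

k = 4.10

With E > U the solution is oscillatory, ψ ∝ e^{±ikx} with k = √(2m(E − U))/ℏ.
k = √(2 × 2.57 × 3.27) = 4.100.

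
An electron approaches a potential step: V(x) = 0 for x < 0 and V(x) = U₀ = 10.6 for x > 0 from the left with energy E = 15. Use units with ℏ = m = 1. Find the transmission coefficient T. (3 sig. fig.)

T = 0.912

The wavenumbers are k₁ = √(2mE)/ℏ = 5.477 on the left and k₂ = √(2m(E − U₀))/ℏ = 2.966 on the right.
Matching ψ and ψ′ at x = 0 gives r = (k₁ − k₂)/(k₁ + k₂), so R = r² = 0.08842 and T = 1 − R = 0.9116.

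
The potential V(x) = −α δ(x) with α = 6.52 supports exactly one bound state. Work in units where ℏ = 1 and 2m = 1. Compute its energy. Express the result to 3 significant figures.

E = -10.6

The bound state is ψ(x) = √κ e^{−κ|x|}. The derivative jump ψ'(0⁺) − ψ'(0⁻) = −(2mα/ℏ²)ψ(0) fixes κ = mα/ℏ² = 3.260.
Then E = −ℏ²κ²/(2m) = −mα²/(2ℏ²) = -10.63.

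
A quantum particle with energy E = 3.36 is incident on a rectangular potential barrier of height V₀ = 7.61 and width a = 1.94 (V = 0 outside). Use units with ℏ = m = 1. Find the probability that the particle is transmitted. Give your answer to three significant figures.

T = 0.0000482

Since E < V₀ the interior solution is evanescent with decay constant κ = √(2m(V₀ − E))/ℏ = 2.915.
κa = 5.656, sinh(κa) = 143.0.
The exact tunnelling result is T⁻¹ = 1 + V₀² sinh²(κa) / [4E(V₀ − E)] = 20730, so T = 0.0000482.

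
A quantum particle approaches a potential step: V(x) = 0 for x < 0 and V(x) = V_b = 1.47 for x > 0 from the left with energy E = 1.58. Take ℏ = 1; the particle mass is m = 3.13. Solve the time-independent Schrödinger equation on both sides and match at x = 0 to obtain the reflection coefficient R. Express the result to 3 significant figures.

On each side the TISE gives plane waves with k = √(2m(E − V))/ℏ: k₁ = √(2·3.13·1.58) = 3.145, k₂ = √(2·3.13·0.11) = 0.8298.
Continuity of ψ and ψ′ at the step yields the reflection amplitude r = (k₁ − k₂)/(k₁ + k₂) = 0.5825; thus R = |r|² = 0.3393, T = 0.6607.

R = 0.339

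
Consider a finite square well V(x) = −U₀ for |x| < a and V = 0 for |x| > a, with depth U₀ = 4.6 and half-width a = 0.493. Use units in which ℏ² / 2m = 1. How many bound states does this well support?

N = 1

Define the well-strength parameter z₀ = (a/ℏ)√(2mU₀) = 0.493 × √(2·0.5·4.6) = 1.057.
A new bound state (alternating even/odd) appears each time z₀ passes a multiple of π/2, so N = ⌊2z₀/π⌋ + 1 = ⌊0.6731⌋ + 1 = 1.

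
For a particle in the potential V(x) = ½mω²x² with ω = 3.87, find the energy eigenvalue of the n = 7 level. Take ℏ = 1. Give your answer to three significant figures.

E = 29.0

Using E_n = (n + ½)ℏω: E_7 = 7.5 × 3.87 = 29.03.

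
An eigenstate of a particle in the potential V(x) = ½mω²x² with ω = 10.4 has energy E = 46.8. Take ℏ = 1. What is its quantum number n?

n = 4

E_n = ℏω(n + ½) ⇒ n = E/(ℏω) − ½ = 46.8/10.4 − 0.5 = 4.000 → n = 4.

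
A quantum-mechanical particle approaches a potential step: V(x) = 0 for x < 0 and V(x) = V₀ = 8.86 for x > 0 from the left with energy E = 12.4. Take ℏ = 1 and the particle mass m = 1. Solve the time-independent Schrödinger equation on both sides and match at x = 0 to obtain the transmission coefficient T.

The wavenumbers are k₁ = √(2mE)/ℏ = 4.980 on the left and k₂ = √(2m(E − V₀))/ℏ = 2.661 on the right.
Continuity of ψ and ψ′ at the step yields the reflection amplitude r = (k₁ − k₂)/(k₁ + k₂) = 0.3035; thus R = |r|² = 0.09212, T = 0.9079.

T = 0.908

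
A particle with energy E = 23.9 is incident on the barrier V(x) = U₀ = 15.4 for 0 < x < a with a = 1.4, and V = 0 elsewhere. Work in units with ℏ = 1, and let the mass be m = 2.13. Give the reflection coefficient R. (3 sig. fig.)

Above the barrier the interior wavenumber is k₂ = √(2m(E − U₀))/ℏ = 6.017, giving phase k₂a = 8.424.
T = [1 + U₀² sin²(k₂a) / (4E(E − U₀))]⁻¹ = 1/1.207 = 0.829.
R = 1 − T = 0.171.

R = 0.171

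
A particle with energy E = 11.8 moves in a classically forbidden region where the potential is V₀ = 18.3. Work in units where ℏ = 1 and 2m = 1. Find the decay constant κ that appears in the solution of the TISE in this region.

κ = 2.55

Since E < V₀ the TISE in this region is ψ'' = κ²ψ with κ = √(2m(V₀ − E))/ℏ.
κ = √(2 × 0.5 × 6.5) = 2.550.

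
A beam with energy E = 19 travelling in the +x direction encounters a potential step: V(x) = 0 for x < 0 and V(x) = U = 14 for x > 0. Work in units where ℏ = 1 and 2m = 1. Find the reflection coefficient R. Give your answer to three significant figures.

R = 0.104

The wavenumbers are k₁ = √(2mE)/ℏ = 4.359 on the left and k₂ = √(2m(E − U))/ℏ = 2.236 on the right.
Matching ψ and ψ′ at x = 0 gives r = (k₁ − k₂)/(k₁ + k₂), so R = r² = 0.1036 and T = 1 − R = 0.8964.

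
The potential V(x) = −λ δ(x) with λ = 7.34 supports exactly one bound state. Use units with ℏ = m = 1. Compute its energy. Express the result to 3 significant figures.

E = -26.9

For x ≠ 0 the bound state is ψ ∝ e^{−κ|x|}; integrating the TISE across the delta gives the cusp condition 2κ = 2mλ/ℏ², so κ = 7.340.
Then E = −ℏ²κ²/(2m) = −mλ²/(2ℏ²) = -26.94.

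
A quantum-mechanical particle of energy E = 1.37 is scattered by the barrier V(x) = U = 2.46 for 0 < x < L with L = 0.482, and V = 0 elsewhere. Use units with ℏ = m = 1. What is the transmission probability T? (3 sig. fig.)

T = 0.623

E < U: inside the barrier ψ ∝ e^{±κx} with κ = √(2m(U − E))/ℏ = 1.476.
κL = 0.7117, sinh(κL) = 0.7733.
The exact tunnelling result is T⁻¹ = 1 + U² sinh²(κL) / [4E(U − E)] = 1.606, so T = 0.623.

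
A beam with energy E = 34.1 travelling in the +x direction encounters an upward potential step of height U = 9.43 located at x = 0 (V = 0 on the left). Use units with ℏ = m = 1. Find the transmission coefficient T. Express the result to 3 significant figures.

On each side the TISE gives plane waves with k = √(2m(E − V))/ℏ: k₁ = √(2·1·34.1) = 8.258, k₂ = √(2·1·24.67) = 7.024.
Continuity of ψ and ψ′ at the step yields the reflection amplitude r = (k₁ − k₂)/(k₁ + k₂) = 0.08075; thus R = |r|² = 0.006521, T = 0.9935.

T = 0.993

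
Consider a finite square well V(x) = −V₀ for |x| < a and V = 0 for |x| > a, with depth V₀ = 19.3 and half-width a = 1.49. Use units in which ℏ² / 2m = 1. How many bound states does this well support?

Define the well-strength parameter z₀ = (a/ℏ)√(2mV₀) = 1.49 × √(2·0.5·19.3) = 6.546.
A new bound state (alternating even/odd) appears each time z₀ passes a multiple of π/2, so N = ⌊2z₀/π⌋ + 1 = ⌊4.167⌋ + 1 = 5.

N = 5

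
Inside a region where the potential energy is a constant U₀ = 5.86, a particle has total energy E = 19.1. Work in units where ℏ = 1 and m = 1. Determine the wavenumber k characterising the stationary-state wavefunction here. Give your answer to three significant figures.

With E > U₀ the solution is oscillatory, ψ ∝ e^{±ikx} with k = √(2m(E − U₀))/ℏ.
k = √(2 × 1 × 13.24) = 5.146.

k = 5.15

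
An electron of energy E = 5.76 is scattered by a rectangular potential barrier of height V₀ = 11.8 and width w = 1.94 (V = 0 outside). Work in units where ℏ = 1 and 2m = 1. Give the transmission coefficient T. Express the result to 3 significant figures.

E < V₀: inside the barrier ψ ∝ e^{±κx} with κ = √(2m(V₀ − E))/ℏ = 2.458.
κw = 4.768, sinh(κw) = 58.83.
The exact tunnelling result is T⁻¹ = 1 + V₀² sinh²(κw) / [4E(V₀ − E)] = 3464, so T = 0.000289.

T = 0.000289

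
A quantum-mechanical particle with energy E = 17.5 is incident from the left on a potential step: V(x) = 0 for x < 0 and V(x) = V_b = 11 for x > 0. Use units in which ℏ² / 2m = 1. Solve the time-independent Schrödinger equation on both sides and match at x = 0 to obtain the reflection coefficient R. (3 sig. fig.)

R = 0.0589

The wavenumbers are k₁ = √(2mE)/ℏ = 4.183 on the left and k₂ = √(2m(E − V_b))/ℏ = 2.550 on the right.
Continuity of ψ and ψ′ at the step yields the reflection amplitude r = (k₁ − k₂)/(k₁ + k₂) = 0.2427; thus R = |r|² = 0.05888, T = 0.9411.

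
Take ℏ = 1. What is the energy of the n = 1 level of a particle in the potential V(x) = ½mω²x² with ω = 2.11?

Using E_n = (n + ½)ℏω: E_1 = 1.5 × 2.11 = 3.165.

E = 3.17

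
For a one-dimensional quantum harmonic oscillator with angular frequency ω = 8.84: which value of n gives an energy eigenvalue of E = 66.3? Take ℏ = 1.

E_n = ℏω(n + ½) ⇒ n = E/(ℏω) − ½ = 66.3/8.84 − 0.5 = 7.000 → n = 7.

n = 7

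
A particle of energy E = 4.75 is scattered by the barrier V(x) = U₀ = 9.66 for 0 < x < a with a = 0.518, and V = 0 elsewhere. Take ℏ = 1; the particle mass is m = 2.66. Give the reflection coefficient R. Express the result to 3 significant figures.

E < U₀: inside the barrier ψ ∝ e^{±κx} with κ = √(2m(U₀ − E))/ℏ = 5.111.
κa = 2.647, sinh(κa) = 7.024.
The exact tunnelling result is T⁻¹ = 1 + U₀² sinh²(κa) / [4E(U₀ − E)] = 50.34, so T = 0.0199.
R = 1 − T = 0.980.

R = 0.980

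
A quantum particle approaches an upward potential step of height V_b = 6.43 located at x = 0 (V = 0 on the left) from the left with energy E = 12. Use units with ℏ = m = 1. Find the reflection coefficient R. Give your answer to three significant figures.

The wavenumbers are k₁ = √(2mE)/ℏ = 4.899 on the left and k₂ = √(2m(E − V_b))/ℏ = 3.338 on the right.
Matching ψ and ψ′ at x = 0 gives r = (k₁ − k₂)/(k₁ + k₂), so R = r² = 0.03593 and T = 1 − R = 0.9641.

R = 0.0359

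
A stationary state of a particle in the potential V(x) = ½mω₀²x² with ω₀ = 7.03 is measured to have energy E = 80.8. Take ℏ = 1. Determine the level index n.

Invert E_n = (n + ½)ℏω₀: n = E/ℏω₀ − ½ = 10.994, so n = 11.

n = 11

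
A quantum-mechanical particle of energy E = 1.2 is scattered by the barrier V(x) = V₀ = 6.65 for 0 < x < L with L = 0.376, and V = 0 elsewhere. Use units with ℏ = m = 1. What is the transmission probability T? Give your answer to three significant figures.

T = 0.190

E < V₀: inside the barrier ψ ∝ e^{±κx} with κ = √(2m(V₀ − E))/ℏ = 3.302.
κL = 1.241, sinh(κL) = 1.586.
Matching ψ, ψ′ at both faces gives T = [1 + V₀² sinh²(κL) / (4E(V₀ − E))]⁻¹ = 1/5.250 = 0.190.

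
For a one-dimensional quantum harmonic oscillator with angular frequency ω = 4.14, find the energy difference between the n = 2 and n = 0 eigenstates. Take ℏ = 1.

ΔE = 8.28

E_n = ℏω(n + ½), so ΔE = (2 − 0) ℏω = 2 × 4.14 = 8.280.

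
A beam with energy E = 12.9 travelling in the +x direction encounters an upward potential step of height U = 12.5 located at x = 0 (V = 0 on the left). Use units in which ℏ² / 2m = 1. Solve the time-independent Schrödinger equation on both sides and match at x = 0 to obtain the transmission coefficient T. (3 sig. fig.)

The wavenumbers are k₁ = √(2mE)/ℏ = 3.592 on the left and k₂ = √(2m(E − U))/ℏ = 0.6325 on the right.
Continuity of ψ and ψ′ at the step yields the reflection amplitude r = (k₁ − k₂)/(k₁ + k₂) = 0.7005; thus R = |r|² = 0.4908, T = 0.5092.

T = 0.509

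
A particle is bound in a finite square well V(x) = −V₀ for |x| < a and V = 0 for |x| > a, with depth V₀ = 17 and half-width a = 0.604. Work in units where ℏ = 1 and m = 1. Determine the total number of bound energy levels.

N = 3

Define the well-strength parameter z₀ = (a/ℏ)√(2mV₀) = 0.604 × √(2·1·17) = 3.522.
A new bound state (alternating even/odd) appears each time z₀ passes a multiple of π/2, so N = ⌊2z₀/π⌋ + 1 = ⌊2.242⌋ + 1 = 3.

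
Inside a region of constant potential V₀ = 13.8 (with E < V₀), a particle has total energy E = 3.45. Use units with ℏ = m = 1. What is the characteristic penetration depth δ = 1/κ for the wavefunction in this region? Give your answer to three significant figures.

δ = 0.220

Since E < V₀ the TISE in this region is ψ'' = κ²ψ with κ = √(2m(V₀ − E))/ℏ.
κ = √(2 × 1 × 10.35) = 4.550. The penetration depth is δ = 1/κ = 0.220.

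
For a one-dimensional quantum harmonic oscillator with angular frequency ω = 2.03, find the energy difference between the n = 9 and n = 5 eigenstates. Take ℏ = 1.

E_n = ℏω(n + ½), so ΔE = (9 − 5) ℏω = 4 × 2.03 = 8.120.

ΔE = 8.12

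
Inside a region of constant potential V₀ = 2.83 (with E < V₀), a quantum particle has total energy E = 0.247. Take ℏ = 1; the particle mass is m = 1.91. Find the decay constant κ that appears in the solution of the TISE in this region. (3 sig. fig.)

Since E < V₀ the TISE in this region is ψ'' = κ²ψ with κ = √(2m(V₀ − E))/ℏ.
κ = √(2 × 1.91 × 2.583) = 3.141.

κ = 3.14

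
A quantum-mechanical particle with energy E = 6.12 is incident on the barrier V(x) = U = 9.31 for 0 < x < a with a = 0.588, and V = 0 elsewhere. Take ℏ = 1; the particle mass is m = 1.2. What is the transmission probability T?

T = 0.131

Since E < U the interior solution is evanescent with decay constant κ = √(2m(U − E))/ℏ = 2.767.
κa = 1.627, sinh(κa) = 2.446.
The exact tunnelling result is T⁻¹ = 1 + U² sinh²(κa) / [4E(U − E)] = 7.640, so T = 0.131.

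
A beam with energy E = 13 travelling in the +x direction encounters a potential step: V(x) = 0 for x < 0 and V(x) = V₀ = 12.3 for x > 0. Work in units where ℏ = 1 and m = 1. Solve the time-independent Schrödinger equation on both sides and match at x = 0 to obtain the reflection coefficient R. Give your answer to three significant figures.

On each side the TISE gives plane waves with k = √(2m(E − V))/ℏ: k₁ = √(2·1·13) = 5.099, k₂ = √(2·1·0.7) = 1.183.
Matching ψ and ψ′ at x = 0 gives r = (k₁ − k₂)/(k₁ + k₂), so R = r² = 0.3885 and T = 1 − R = 0.6115.

R = 0.389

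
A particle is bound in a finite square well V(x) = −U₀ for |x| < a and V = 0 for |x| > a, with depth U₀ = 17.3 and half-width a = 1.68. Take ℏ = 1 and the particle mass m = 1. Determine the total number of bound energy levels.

N = 7

Define the well-strength parameter z₀ = (a/ℏ)√(2mU₀) = 1.68 × √(2·1·17.3) = 9.882.
The even/odd transcendental equations gain one root per π/2 in z₀, giving N = 1 + ⌊2z₀/π⌋ = 1 + ⌊6.291⌋ = 7.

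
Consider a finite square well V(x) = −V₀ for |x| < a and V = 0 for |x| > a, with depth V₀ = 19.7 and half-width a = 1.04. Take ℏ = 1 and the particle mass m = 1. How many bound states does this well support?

N = 5

Define the well-strength parameter z₀ = (a/ℏ)√(2mV₀) = 1.04 × √(2·1·19.7) = 6.528.
The even/odd transcendental equations gain one root per π/2 in z₀, giving N = 1 + ⌊2z₀/π⌋ = 1 + ⌊4.156⌋ = 5.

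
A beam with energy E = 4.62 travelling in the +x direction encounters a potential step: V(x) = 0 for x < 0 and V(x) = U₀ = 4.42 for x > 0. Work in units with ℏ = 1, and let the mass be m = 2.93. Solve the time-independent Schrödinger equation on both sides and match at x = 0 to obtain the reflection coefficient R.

The wavenumbers are k₁ = √(2mE)/ℏ = 5.203 on the left and k₂ = √(2m(E − U₀))/ℏ = 1.083 on the right.
Continuity of ψ and ψ′ at the step yields the reflection amplitude r = (k₁ − k₂)/(k₁ + k₂) = 0.6555; thus R = |r|² = 0.4297, T = 0.5703.

R = 0.430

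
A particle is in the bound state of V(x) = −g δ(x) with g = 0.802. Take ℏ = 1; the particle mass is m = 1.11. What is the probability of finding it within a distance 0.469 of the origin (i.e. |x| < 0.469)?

The normalised bound state is ψ = √κ e^{−κ|x|} with κ = mg/ℏ² = 0.8902.
P(|x| < d) = ∫_{−d}^{d} κ e^{−2κ|x|} dx = 1 − e^{−2κd} = 1 − e^{−0.8350} = 0.5661.

P = 0.566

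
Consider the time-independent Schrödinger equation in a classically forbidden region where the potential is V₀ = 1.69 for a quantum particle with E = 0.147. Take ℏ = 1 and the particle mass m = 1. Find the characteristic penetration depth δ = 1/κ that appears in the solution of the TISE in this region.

δ = 0.569

Since E < V₀ the TISE in this region is ψ'' = κ²ψ with κ = √(2m(V₀ − E))/ℏ.
κ = √(2 × 1 × 1.543) = 1.757. The penetration depth is δ = 1/κ = 0.569.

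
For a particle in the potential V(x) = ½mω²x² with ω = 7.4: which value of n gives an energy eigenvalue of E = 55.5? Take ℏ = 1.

E_n = ℏω(n + ½) ⇒ n = E/(ℏω) − ½ = 55.5/7.4 − 0.5 = 7.000 → n = 7.

n = 7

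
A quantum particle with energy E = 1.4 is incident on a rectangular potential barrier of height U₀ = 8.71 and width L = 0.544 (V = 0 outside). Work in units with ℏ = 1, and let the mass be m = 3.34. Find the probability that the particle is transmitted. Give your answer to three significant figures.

T = 0.00108

E < U₀: inside the barrier ψ ∝ e^{±κx} with κ = √(2m(U₀ − E))/ℏ = 6.988.
κL = 3.801, sinh(κL) = 22.37.
The exact tunnelling result is T⁻¹ = 1 + U₀² sinh²(κL) / [4E(U₀ − E)] = 928.5, so T = 0.00108.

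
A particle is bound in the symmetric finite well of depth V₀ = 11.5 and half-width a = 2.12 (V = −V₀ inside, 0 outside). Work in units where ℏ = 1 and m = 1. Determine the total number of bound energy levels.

N = 7

Define the well-strength parameter z₀ = (a/ℏ)√(2mV₀) = 2.12 × √(2·1·11.5) = 10.17.
A new bound state (alternating even/odd) appears each time z₀ passes a multiple of π/2, so N = ⌊2z₀/π⌋ + 1 = ⌊6.473⌋ + 1 = 7.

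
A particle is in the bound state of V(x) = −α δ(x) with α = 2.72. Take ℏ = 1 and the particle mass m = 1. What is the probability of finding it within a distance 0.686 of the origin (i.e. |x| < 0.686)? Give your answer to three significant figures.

P = 0.976

The normalised bound state is ψ = √κ e^{−κ|x|} with κ = mα/ℏ² = 2.720.
P(|x| < d) = ∫_{−d}^{d} κ e^{−2κ|x|} dx = 1 − e^{−2κd} = 1 − e^{−3.732} = 0.9761.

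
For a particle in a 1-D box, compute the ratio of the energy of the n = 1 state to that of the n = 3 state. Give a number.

E_n = n²π²ℏ²/(2mL²) so the ratio is n₂²/n₁² = 1/9 = 0.111111.

0.111111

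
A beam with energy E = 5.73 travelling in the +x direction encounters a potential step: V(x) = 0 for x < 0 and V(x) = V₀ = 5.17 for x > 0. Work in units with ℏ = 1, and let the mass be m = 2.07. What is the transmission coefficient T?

The wavenumbers are k₁ = √(2mE)/ℏ = 4.871 on the left and k₂ = √(2m(E − V₀))/ℏ = 1.523 on the right.
Matching ψ and ψ′ at x = 0 gives r = (k₁ − k₂)/(k₁ + k₂), so R = r² = 0.2742 and T = 1 − R = 0.7258.

T = 0.726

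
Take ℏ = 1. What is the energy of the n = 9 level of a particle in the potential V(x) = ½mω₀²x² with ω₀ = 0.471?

E = 4.47

The oscillator eigenvalues are E_n = ℏω₀(n + ½), so E_9 = 0.471 × 9.5 = 4.475.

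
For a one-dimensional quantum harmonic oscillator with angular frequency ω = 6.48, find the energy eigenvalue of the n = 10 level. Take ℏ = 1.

The oscillator eigenvalues are E_n = ℏω(n + ½), so E_10 = 6.48 × 10.5 = 68.04.

E = 68.0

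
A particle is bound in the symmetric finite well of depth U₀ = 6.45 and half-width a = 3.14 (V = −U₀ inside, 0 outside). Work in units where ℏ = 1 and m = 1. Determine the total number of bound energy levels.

N = 8

The dimensionless depth is z₀ = a√(2mU₀)/ℏ = 3.14 × √(12.90) = 11.28.
The even/odd transcendental equations gain one root per π/2 in z₀, giving N = 1 + ⌊2z₀/π⌋ = 1 + ⌊7.180⌋ = 8.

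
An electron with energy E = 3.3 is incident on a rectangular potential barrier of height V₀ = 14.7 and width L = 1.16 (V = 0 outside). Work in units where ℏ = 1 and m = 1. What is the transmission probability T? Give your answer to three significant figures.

T = 0.0000430

E < V₀: inside the barrier ψ ∝ e^{±κx} with κ = √(2m(V₀ − E))/ℏ = 4.775.
κL = 5.539, sinh(κL) = 127.2.
Matching ψ, ψ′ at both faces gives T = [1 + V₀² sinh²(κL) / (4E(V₀ − E))]⁻¹ = 1/23240 = 0.0000430.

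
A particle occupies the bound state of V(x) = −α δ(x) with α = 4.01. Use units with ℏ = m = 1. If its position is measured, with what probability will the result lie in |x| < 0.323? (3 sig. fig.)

The normalised bound state is ψ = √κ e^{−κ|x|} with κ = mα/ℏ² = 4.010.
P(|x| < d) = ∫_{−d}^{d} κ e^{−2κ|x|} dx = 1 − e^{−2κd} = 1 − e^{−2.590} = 0.9250.

P = 0.925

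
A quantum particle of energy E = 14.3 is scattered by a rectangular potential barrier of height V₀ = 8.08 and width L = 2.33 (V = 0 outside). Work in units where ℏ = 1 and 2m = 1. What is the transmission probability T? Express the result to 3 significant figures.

T = 0.963

Above the barrier the interior wavenumber is k₂ = √(2m(E − V₀))/ℏ = 2.494, giving phase k₂L = 5.811.
Matching at both interfaces gives T⁻¹ = 1 + V₀² sin²(k₂L) / [4E(E − V₀)] = 1.038, hence T = 0.963.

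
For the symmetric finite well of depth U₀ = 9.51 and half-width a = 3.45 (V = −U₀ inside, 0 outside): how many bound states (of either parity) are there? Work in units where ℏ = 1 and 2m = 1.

Define the well-strength parameter z₀ = (a/ℏ)√(2mU₀) = 3.45 × √(2·0.5·9.51) = 10.64.
A new bound state (alternating even/odd) appears each time z₀ passes a multiple of π/2, so N = ⌊2z₀/π⌋ + 1 = ⌊6.773⌋ + 1 = 7.

N = 7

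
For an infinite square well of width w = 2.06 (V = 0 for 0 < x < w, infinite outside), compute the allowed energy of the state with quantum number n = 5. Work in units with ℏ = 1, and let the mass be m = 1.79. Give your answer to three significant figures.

Requiring ψ(0) = ψ(w) = 0 quantises k = nπ/w, hence E_n = ℏ²k²/2m = n²π²ℏ²/(2mw²).
E_5 = 5² × π² / (2 × 1.79 × 2.06²) = 16.24.

E = 16.2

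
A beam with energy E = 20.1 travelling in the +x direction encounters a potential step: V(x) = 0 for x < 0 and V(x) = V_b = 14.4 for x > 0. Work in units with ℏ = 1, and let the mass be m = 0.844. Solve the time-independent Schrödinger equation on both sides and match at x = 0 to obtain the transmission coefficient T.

The wavenumbers are k₁ = √(2mE)/ℏ = 5.825 on the left and k₂ = √(2m(E − V_b))/ℏ = 3.102 on the right.
Continuity of ψ and ψ′ at the step yields the reflection amplitude r = (k₁ − k₂)/(k₁ + k₂) = 0.3050; thus R = |r|² = 0.09305, T = 0.9070.

T = 0.907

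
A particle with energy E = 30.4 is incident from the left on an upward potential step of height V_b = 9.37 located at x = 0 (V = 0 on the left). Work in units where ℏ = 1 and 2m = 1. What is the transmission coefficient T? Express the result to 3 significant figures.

On each side the TISE gives plane waves with k = √(2m(E − V))/ℏ: k₁ = √(2·½·30.4) = 5.514, k₂ = √(2·½·21.03) = 4.586.
Continuity of ψ and ψ′ at the step yields the reflection amplitude r = (k₁ − k₂)/(k₁ + k₂) = 0.09186; thus R = |r|² = 0.008439, T = 0.9916.

T = 0.992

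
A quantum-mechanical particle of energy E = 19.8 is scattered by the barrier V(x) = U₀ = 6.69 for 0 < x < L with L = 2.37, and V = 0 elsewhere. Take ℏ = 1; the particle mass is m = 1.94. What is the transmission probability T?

T = 0.964

Above the barrier the interior wavenumber is k₂ = √(2m(E − U₀))/ℏ = 7.132, giving phase k₂L = 16.90.
T = [1 + U₀² sin²(k₂L) / (4E(E − U₀))]⁻¹ = 1/1.037 = 0.964.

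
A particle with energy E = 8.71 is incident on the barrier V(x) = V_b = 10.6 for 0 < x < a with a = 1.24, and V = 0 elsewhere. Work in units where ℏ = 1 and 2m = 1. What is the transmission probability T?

E < V_b: inside the barrier ψ ∝ e^{±κx} with κ = √(2m(V_b − E))/ℏ = 1.375.
κa = 1.705, sinh(κa) = 2.659.
The exact tunnelling result is T⁻¹ = 1 + V_b² sinh²(κa) / [4E(V_b − E)] = 13.06, so T = 0.0765.

T = 0.0765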